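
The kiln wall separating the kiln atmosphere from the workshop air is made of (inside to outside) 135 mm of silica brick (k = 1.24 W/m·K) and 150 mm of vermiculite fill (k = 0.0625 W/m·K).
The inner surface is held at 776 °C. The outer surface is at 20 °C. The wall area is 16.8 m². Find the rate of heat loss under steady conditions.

Q ≈ 5060 W

Series thermal resistances:
R_silica brick = L/(kA) = 0.135/(1.24×16.8) = 0.00648 K/W
R_vermiculite fill = L/(kA) = 0.15/(0.0625×16.8) = 0.1429 K/W
R_total = 0.1493 K/W
Q = ΔT / R_total = 756 / 0.1493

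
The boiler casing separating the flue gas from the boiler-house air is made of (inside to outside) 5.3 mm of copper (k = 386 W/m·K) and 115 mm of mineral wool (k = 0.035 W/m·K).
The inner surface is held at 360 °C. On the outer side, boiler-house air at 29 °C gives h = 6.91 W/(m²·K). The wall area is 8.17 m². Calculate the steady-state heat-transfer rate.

Q ≈ 788 W

Treating each layer as a thermal resistance in series:
R_copper = L/(kA) = 0.0053/(386×8.17) = 1.681×10^-6 K/W
R_mineral wool = L/(kA) = 0.115/(0.035×8.17) = 0.4022 K/W
R_outer film = 1/(h_o·A) = 1/(6.91×8.17) = 0.01771 K/W
R_total = 0.4199 K/W
Q = ΔT / R_total = 331 / 0.4199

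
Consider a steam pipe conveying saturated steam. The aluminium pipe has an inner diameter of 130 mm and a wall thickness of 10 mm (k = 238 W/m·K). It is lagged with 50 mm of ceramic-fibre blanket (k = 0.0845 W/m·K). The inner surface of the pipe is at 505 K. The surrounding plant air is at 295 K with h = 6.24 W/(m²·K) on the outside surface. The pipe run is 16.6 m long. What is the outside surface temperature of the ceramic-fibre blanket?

Treating each annulus and film as a series resistance:
R_aluminium pipe wall = ln(75/65)/(2π×238×16.6) = 5.765×10^-6 K/W
R_ceramic-fibre blanket = ln(125/75)/(2π×0.0845×16.6) = 0.05796 K/W
R_outer film = 1/(h_o·2πr_oL) = 1/(6.24×2π×0.125×16.6) = 0.01229 K/W
R_total = 0.07026 K/W
Q = ΔT/R_total = 210/0.07026
Q = 2990 W
T_interface = T_inner − Q·ΣR(inner→interface) = 505 − 2990×0.05797

T ≈ 332 K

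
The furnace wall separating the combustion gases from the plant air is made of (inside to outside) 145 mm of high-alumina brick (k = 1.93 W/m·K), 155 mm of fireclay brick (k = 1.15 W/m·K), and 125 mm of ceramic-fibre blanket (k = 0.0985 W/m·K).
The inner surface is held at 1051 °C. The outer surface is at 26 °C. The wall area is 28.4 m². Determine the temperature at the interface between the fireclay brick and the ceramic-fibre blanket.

T ≈ 906 °C

Thermal resistances in series:
R_high-alumina brick = L/(kA) = 0.145/(1.93×28.4) = 0.002645 K/W
R_fireclay brick = L/(kA) = 0.155/(1.15×28.4) = 0.004746 K/W
R_ceramic-fibre blanket = L/(kA) = 0.125/(0.0985×28.4) = 0.04468 K/W
R_total = 0.05208 K/W;  Q = ΔT/R_total = 1025/0.05208 = 19680 W
T_interface = T_inner − Q·ΣR(inner→interface) = 1051 − 19700×0.007391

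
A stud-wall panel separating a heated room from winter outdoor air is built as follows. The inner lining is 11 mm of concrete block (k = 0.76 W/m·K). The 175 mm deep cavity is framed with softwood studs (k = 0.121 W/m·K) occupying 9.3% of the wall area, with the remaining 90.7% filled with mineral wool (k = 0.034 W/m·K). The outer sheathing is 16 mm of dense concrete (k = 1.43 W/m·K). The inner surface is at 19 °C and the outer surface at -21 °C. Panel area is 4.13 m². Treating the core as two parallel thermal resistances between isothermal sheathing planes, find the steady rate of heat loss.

Sheathing layers in series; stud and cavity paths in parallel between them.
R_inner = 0.011/(0.76×4.13) = 0.003505 K/W
R_stud  = 0.175/(0.121×0.093×4.13) = 3.765 K/W
R_cav   = 0.175/(0.034×0.907×4.13) = 1.374 K/W
1/R_core = 1/R_stud + 1/R_cav → R_core = 1.007 K/W
R_outer = 0.016/(1.43×4.13) = 0.002709 K/W
R_total = 1.013 K/W
Q = ΔT/R_total = 40/1.013

Q ≈ 39.5 W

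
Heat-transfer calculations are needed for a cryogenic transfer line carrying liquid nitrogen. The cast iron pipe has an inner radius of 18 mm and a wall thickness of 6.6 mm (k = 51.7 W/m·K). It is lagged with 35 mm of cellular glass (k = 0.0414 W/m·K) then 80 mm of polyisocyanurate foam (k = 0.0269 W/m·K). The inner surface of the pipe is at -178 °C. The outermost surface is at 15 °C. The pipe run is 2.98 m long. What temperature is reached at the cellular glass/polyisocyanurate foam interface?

T ≈ -100 °C

Per-layer cylindrical resistances, series-summed:
R_cast iron pipe wall = ln(24.6/18)/(2π×51.7×2.98) = 3.227×10^-4 K/W
R_cellular glass = ln(59.6/24.6)/(2π×0.0414×2.98) = 1.142 K/W
R_polyisocyanurate foam = ln(139.6/59.6)/(2π×0.0269×2.98) = 1.69 K/W
R_total = 2.832 K/W
Q = ΔT/R_total = 193/2.832
Q = 68.2 W
T_interface = T_inner + Q·ΣR(inner→interface) = -178 + 68.2×1.142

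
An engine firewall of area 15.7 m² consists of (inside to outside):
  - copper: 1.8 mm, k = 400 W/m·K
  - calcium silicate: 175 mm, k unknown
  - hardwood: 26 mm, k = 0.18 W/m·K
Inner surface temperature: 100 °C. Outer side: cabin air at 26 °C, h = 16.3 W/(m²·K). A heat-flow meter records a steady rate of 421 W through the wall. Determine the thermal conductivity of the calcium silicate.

k ≈ 0.0685 W/(m·K)

Thermal resistances in series:
R_copper = L/(kA) = 0.0018/(400×15.7) = 2.866×10^-7 K/W
R_hardwood = L/(kA) = 0.026/(0.18×15.7) = 0.0092 K/W
R_outer film = 1/(h_o·A) = 1/(16.3×15.7) = 0.003908 K/W
Sum of known resistances R_other = 0.01311 K/W
Total R = ΔT/Q = 74/421 = 0.1758 K/W
R_calcium silicate = R_total − R_other = 0.1627 K/W
k = L/(R·A) = 0.175/(0.1627×15.7)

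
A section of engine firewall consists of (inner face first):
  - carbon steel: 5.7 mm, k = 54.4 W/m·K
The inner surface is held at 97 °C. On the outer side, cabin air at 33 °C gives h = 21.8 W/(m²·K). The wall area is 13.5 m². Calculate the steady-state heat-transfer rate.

Q ≈ 18800 W

Thermal resistances in series:
R_carbon steel = L/(kA) = 0.0057/(54.4×13.5) = 7.761×10^-6 K/W
R_outer film = 1/(h_o·A) = 1/(21.8×13.5) = 0.003398 K/W
R_total = 0.003406 K/W
Q = ΔT / R_total = 64 / 0.003406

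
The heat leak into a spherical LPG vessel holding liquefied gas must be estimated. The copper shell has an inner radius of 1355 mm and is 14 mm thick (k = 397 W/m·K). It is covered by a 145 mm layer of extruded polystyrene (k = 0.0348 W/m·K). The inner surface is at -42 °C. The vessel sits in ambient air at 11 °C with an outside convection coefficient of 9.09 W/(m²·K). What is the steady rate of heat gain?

Q ≈ 324 W

Radial (spherical) resistances in series:
R_copper shell = (1/1.355 − 1/1.369)/(4π×397) = 1.513×10^-6 K/W
R_extruded polystyrene = (1/1.369 − 1/1.514)/(4π×0.0348) = 0.16 K/W
R_outer film = 1/(h·4πr_o²) = 1/(9.09×4π×1.514²) = 0.003819 K/W
R_total = 0.1638 K/W
Q = ΔT/R_total = 53/0.1638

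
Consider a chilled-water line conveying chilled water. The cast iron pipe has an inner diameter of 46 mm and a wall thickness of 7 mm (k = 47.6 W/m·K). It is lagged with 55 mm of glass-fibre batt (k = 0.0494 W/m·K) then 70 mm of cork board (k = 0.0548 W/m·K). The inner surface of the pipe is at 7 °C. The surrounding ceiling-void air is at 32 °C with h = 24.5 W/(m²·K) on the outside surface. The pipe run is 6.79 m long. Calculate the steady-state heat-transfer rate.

Q ≈ 33 W

Cylindrical conduction, so R = ln(r₂/r₁)/(2πkL) per layer, in series:
R_cast iron pipe wall = ln(30/23)/(2π×47.6×6.79) = 1.308×10^-4 K/W
R_glass-fibre batt = ln(85/30)/(2π×0.0494×6.79) = 0.4942 K/W
R_cork board = ln(155/85)/(2π×0.0548×6.79) = 0.257 K/W
R_outer film = 1/(h_o·2πr_oL) = 1/(24.5×2π×0.155×6.79) = 0.006172 K/W
R_total = 0.7574 K/W
Q = ΔT/R_total = 25/0.7574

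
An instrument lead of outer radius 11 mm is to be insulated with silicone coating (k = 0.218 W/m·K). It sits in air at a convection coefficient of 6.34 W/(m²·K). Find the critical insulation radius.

For a cylinder r_cr = k/h = 0.218/6.34
r_cr = 34.4 mm; since the bare radius (11 mm) is below r_cr, adding a thin layer of insulation will *increase* heat loss.

r_cr ≈ 34.4 mm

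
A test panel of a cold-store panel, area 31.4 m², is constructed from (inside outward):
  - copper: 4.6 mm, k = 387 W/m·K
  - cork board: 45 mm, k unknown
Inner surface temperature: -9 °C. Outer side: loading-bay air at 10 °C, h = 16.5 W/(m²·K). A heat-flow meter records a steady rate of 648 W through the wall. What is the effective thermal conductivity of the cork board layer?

k ≈ 0.0523 W/(m·K)

Using the resistance-network approach (series):
R_copper = L/(kA) = 0.0046/(387×31.4) = 3.785×10^-7 K/W
R_outer film = 1/(h_o·A) = 1/(16.5×31.4) = 0.00193 K/W
Sum of known resistances R_other = 0.001931 K/W
Total R = ΔT/Q = 19/648 = 0.02932 K/W
R_cork board = R_total − R_other = 0.02739 K/W
k = L/(R·A) = 0.045/(0.02739×31.4)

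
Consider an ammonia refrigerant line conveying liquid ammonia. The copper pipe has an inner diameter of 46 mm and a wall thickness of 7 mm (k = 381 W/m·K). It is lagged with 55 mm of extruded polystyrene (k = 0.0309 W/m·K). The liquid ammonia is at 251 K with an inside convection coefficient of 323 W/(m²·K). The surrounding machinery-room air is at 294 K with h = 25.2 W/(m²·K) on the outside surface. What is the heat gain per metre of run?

For a radial system each layer contributes R = ln(r_out/r_in)/(2πkL); films add R = 1/(hA).
R_inner film = 1/(h_i·2πr₁L) = 1/(323×2π×0.023×1) = 0.02142 K/W
R_copper pipe wall = ln(30/23)/(2π×381×1) = 1.11×10^-4 K/W
R_extruded polystyrene = ln(85/30)/(2π×0.0309×1) = 5.364 K/W
R_outer film = 1/(h_o·2πr_oL) = 1/(25.2×2π×0.085×1) = 0.0743 K/W
R_total = 5.46 K/W
Q = ΔT/R_total = 43/5.46

q′ ≈ 7.88 W/m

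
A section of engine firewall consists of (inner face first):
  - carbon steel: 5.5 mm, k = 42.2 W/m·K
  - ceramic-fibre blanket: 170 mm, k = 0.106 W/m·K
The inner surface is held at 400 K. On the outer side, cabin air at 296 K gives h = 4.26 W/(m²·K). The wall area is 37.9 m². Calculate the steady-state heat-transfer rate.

Q ≈ 2140 W

Treating each layer as a thermal resistance in series:
R_carbon steel = L/(kA) = 0.0055/(42.2×37.9) = 3.439×10^-6 K/W
R_ceramic-fibre blanket = L/(kA) = 0.17/(0.106×37.9) = 0.04232 K/W
R_outer film = 1/(h_o·A) = 1/(4.26×37.9) = 0.006194 K/W
R_total = 0.04851 K/W
Q = ΔT / R_total = 104 / 0.04851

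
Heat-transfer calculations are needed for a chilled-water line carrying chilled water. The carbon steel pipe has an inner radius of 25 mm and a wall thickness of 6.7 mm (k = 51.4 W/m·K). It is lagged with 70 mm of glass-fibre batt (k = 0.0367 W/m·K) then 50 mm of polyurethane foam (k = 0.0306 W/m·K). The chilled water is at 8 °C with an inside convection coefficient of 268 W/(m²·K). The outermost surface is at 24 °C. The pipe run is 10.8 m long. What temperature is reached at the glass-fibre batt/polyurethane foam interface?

T ≈ 19.4 °C

Cylindrical conduction, so R = ln(r₂/r₁)/(2πkL) per layer, in series:
R_inner film = 1/(h_i·2πr₁L) = 1/(268×2π×0.025×10.8) = 0.002199 K/W
R_carbon steel pipe wall = ln(31.7/25)/(2π×51.4×10.8) = 6.808×10^-5 K/W
R_glass-fibre batt = ln(101.7/31.7)/(2π×0.0367×10.8) = 0.4681 K/W
R_polyurethane foam = ln(151.7/101.7)/(2π×0.0306×10.8) = 0.1926 K/W
R_total = 0.6629 K/W
Q = ΔT/R_total = 16/0.6629
Q = 24.1 W
T_interface = T_inner + Q·ΣR(inner→interface) = 8 + 24.1×0.4703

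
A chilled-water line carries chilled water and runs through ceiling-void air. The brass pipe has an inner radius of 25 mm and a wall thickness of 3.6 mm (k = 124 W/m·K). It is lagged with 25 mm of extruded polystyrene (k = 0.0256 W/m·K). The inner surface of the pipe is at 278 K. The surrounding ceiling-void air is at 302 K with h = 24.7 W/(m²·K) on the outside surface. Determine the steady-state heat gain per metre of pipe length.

Treating each annulus and film as a series resistance:
R_brass pipe wall = ln(28.6/25)/(2π×124×1) = 1.727×10^-4 K/W
R_extruded polystyrene = ln(53.6/28.6)/(2π×0.0256×1) = 3.905 K/W
R_outer film = 1/(h_o·2πr_oL) = 1/(24.7×2π×0.0536×1) = 0.1202 K/W
R_total = 4.026 K/W
Q = ΔT/R_total = 24/4.026

q′ ≈ 5.96 W/m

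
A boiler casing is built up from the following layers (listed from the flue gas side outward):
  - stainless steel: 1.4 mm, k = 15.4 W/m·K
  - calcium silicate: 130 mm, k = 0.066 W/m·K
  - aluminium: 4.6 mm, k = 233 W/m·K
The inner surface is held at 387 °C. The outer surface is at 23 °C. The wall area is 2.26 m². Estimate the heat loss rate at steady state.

Q ≈ 418 W

Thermal resistances in series:
R_stainless steel = L/(kA) = 0.0014/(15.4×2.26) = 4.023×10^-5 K/W
R_calcium silicate = L/(kA) = 0.13/(0.066×2.26) = 0.8715 K/W
R_aluminium = L/(kA) = 0.0046/(233×2.26) = 8.736×10^-6 K/W
R_total = 0.8716 K/W
Q = ΔT / R_total = 364 / 0.8716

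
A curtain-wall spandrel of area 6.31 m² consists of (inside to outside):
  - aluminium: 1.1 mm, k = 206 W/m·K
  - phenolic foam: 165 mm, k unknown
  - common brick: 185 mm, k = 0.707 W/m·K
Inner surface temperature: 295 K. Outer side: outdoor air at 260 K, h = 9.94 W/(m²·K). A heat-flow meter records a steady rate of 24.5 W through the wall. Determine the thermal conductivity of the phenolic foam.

Treating each layer as a thermal resistance in series:
R_aluminium = L/(kA) = 0.0011/(206×6.31) = 8.462×10^-7 K/W
R_common brick = L/(kA) = 0.185/(0.707×6.31) = 0.04147 K/W
R_outer film = 1/(h_o·A) = 1/(9.94×6.31) = 0.01594 K/W
Sum of known resistances R_other = 0.05741 K/W
Total R = ΔT/Q = 35/24.5 = 1.429 K/W
R_phenolic foam = R_total − R_other = 1.371 K/W
k = L/(R·A) = 0.165/(1.371×6.31)

k ≈ 0.0191 W/(m·K)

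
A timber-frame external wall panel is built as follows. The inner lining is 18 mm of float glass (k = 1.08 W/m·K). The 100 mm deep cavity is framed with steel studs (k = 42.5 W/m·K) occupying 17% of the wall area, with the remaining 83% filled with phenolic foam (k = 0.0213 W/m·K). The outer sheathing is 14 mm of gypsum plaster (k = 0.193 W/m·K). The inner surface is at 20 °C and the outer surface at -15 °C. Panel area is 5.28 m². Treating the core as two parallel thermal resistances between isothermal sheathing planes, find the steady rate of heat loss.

Q ≈ 1790 W

Sheathing layers in series; stud and cavity paths in parallel between them.
R_inner = 0.018/(1.08×5.28) = 0.003157 K/W
R_stud  = 0.1/(42.5×0.17×5.28) = 0.002621 K/W
R_cav   = 0.1/(0.0213×0.83×5.28) = 1.071 K/W
1/R_core = 1/R_stud + 1/R_cav → R_core = 0.002615 K/W
R_outer = 0.014/(0.193×5.28) = 0.01374 K/W
R_total = 0.01951 K/W
Q = ΔT/R_total = 35/0.01951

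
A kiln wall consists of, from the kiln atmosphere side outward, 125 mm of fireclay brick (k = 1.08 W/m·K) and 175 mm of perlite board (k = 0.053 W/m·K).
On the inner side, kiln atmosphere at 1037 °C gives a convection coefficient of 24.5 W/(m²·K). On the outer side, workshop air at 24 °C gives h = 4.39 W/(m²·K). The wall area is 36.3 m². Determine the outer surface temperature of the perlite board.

Thermal resistances in series:
R_inner film = 1/(h_i·A) = 1/(24.5×36.3) = 0.001124 K/W
R_fireclay brick = L/(kA) = 0.125/(1.08×36.3) = 0.003188 K/W
R_perlite board = L/(kA) = 0.175/(0.053×36.3) = 0.09096 K/W
R_outer film = 1/(h_o·A) = 1/(4.39×36.3) = 0.006275 K/W
R_total = 0.1015 K/W;  Q = ΔT/R_total = 1013/0.1015 = 9975 W
T_interface = T_inner − Q·ΣR(inner→interface) = 1037 − 9980×0.09527

T ≈ 86.6 °C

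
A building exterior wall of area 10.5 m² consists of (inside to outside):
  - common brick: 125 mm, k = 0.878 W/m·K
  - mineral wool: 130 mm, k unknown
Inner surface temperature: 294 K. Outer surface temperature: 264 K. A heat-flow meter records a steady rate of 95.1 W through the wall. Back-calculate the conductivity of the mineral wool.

k ≈ 0.041 W/(m·K)

Model the wall as resistances in series:
R_common brick = L/(kA) = 0.125/(0.878×10.5) = 0.01356 K/W
Sum of known resistances R_other = 0.01356 K/W
Total R = ΔT/Q = 30/95.1 = 0.3155 K/W
R_mineral wool = R_total − R_other = 0.3019 K/W
k = L/(R·A) = 0.13/(0.3019×10.5)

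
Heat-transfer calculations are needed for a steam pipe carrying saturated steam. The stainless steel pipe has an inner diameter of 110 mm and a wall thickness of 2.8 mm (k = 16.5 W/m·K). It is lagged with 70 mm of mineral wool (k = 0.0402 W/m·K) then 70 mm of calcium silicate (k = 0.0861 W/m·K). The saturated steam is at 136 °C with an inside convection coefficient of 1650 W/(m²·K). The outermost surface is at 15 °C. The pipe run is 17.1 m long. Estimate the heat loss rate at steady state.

Per-layer cylindrical resistances, series-summed:
R_inner film = 1/(h_i·2πr₁L) = 1/(1650×2π×0.055×17.1) = 1.026×10^-4 K/W
R_stainless steel pipe wall = ln(57.8/55)/(2π×16.5×17.1) = 2.801×10^-5 K/W
R_mineral wool = ln(127.8/57.8)/(2π×0.0402×17.1) = 0.1837 K/W
R_calcium silicate = ln(197.8/127.8)/(2π×0.0861×17.1) = 0.04722 K/W
R_total = 0.2311 K/W
Q = ΔT/R_total = 121/0.2311

Q ≈ 524 W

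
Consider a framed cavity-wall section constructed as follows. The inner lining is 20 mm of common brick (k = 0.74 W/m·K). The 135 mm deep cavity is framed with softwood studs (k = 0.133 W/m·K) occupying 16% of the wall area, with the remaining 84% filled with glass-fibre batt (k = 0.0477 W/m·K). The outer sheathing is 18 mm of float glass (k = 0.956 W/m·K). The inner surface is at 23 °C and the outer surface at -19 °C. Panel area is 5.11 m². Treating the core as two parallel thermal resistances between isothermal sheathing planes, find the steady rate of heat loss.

Q ≈ 95.5 W

Sheathing layers in series; stud and cavity paths in parallel between them.
R_inner = 0.02/(0.74×5.11) = 0.005289 K/W
R_stud  = 0.135/(0.133×0.16×5.11) = 1.241 K/W
R_cav   = 0.135/(0.0477×0.84×5.11) = 0.6593 K/W
1/R_core = 1/R_stud + 1/R_cav → R_core = 0.4306 K/W
R_outer = 0.018/(0.956×5.11) = 0.003685 K/W
R_total = 0.4396 K/W
Q = ΔT/R_total = 42/0.4396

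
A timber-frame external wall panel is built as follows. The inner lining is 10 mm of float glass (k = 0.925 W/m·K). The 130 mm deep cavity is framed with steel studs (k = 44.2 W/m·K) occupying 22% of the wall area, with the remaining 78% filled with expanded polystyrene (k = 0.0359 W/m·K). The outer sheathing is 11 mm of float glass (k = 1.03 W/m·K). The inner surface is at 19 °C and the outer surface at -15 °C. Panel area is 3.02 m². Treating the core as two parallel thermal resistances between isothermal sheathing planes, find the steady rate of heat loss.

Sheathing layers in series; stud and cavity paths in parallel between them.
R_inner = 0.01/(0.925×3.02) = 0.00358 K/W
R_stud  = 0.13/(44.2×0.22×3.02) = 0.004427 K/W
R_cav   = 0.13/(0.0359×0.78×3.02) = 1.537 K/W
1/R_core = 1/R_stud + 1/R_cav → R_core = 0.004414 K/W
R_outer = 0.011/(1.03×3.02) = 0.003536 K/W
R_total = 0.01153 K/W
Q = ΔT/R_total = 34/0.01153

Q ≈ 2950 W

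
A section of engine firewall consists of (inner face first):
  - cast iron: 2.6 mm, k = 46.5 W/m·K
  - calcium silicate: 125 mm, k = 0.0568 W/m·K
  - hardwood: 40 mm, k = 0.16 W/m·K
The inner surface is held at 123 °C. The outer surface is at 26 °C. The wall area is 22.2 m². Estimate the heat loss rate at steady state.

Model the wall as resistances in series:
R_cast iron = L/(kA) = 0.0026/(46.5×22.2) = 2.519×10^-6 K/W
R_calcium silicate = L/(kA) = 0.125/(0.0568×22.2) = 0.09913 K/W
R_hardwood = L/(kA) = 0.04/(0.16×22.2) = 0.01126 K/W
R_total = 0.1104 K/W
Q = ΔT / R_total = 97 / 0.1104

Q ≈ 879 W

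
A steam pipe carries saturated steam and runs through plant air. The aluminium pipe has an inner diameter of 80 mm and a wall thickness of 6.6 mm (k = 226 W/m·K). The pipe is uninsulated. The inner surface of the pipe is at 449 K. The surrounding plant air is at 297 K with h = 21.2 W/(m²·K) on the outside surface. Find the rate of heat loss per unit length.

q′ ≈ 943 W/m

Radial resistances (cylindrical: R_cond = ln(r_o/r_i)/(2πkL), R_conv = 1/(h·2πrL)):
R_aluminium pipe wall = ln(46.6/40)/(2π×226×1) = 1.076×10^-4 K/W
R_outer film = 1/(h_o·2πr_oL) = 1/(21.2×2π×0.0466×1) = 0.1611 K/W
R_total = 0.1612 K/W
Q = ΔT/R_total = 152/0.1612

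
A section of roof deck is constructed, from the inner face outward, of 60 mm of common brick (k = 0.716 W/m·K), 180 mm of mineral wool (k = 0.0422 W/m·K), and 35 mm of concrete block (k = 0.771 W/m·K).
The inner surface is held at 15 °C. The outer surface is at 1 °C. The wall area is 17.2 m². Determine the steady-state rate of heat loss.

Q ≈ 54.8 W

Series thermal resistances:
R_common brick = L/(kA) = 0.06/(0.716×17.2) = 0.004872 K/W
R_mineral wool = L/(kA) = 0.18/(0.0422×17.2) = 0.248 K/W
R_concrete block = L/(kA) = 0.035/(0.771×17.2) = 0.002639 K/W
R_total = 0.2555 K/W
Q = ΔT / R_total = 14 / 0.2555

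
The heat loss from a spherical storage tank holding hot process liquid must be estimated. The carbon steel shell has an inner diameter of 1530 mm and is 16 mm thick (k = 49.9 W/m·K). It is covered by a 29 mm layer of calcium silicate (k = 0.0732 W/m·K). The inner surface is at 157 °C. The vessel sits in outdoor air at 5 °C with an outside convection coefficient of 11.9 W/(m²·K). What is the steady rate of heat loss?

Q ≈ 2530 W

Spherical conduction: R = (1/r_in − 1/r_out)/(4πk) per layer; series-sum.
R_carbon steel shell = (1/0.765 − 1/0.781)/(4π×49.9) = 4.271×10^-5 K/W
R_calcium silicate = (1/0.781 − 1/0.81)/(4π×0.0732) = 0.04984 K/W
R_outer film = 1/(h·4πr_o²) = 1/(11.9×4π×0.81²) = 0.01019 K/W
R_total = 0.06007 K/W
Q = ΔT/R_total = 152/0.06007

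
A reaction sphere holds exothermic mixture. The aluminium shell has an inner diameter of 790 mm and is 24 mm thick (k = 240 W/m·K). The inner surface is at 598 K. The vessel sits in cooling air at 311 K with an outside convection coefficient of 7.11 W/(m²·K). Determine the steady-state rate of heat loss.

Q ≈ 4500 W

Each spherical layer contributes R = (1/r_i − 1/r_o)/(4πk):
R_aluminium shell = (1/0.395 − 1/0.419)/(4π×240) = 4.808×10^-5 K/W
R_outer film = 1/(h·4πr_o²) = 1/(7.11×4π×0.419²) = 0.06375 K/W
R_total = 0.0638 K/W
Q = ΔT/R_total = 287/0.0638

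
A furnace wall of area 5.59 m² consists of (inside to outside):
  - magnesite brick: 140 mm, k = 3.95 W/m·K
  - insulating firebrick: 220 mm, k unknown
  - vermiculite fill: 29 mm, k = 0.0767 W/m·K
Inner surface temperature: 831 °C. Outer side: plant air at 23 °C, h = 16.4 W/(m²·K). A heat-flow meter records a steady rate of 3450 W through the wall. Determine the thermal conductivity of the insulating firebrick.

k ≈ 0.264 W/(m·K)

Thermal resistances in series:
R_magnesite brick = L/(kA) = 0.14/(3.95×5.59) = 0.00634 K/W
R_vermiculite fill = L/(kA) = 0.029/(0.0767×5.59) = 0.06764 K/W
R_outer film = 1/(h_o·A) = 1/(16.4×5.59) = 0.01091 K/W
Sum of known resistances R_other = 0.08489 K/W
Total R = ΔT/Q = 808/3450 = 0.2342 K/W
R_insulating firebrick = R_total − R_other = 0.1493 K/W
k = L/(R·A) = 0.22/(0.1493×5.59)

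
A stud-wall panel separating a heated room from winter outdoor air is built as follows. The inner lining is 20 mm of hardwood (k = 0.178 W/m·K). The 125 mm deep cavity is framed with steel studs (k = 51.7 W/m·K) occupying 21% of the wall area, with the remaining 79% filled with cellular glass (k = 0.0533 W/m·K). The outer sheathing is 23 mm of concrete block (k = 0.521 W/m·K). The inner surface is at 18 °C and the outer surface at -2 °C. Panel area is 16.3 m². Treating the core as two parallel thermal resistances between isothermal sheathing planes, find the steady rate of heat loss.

Q ≈ 1940 W

Sheathing layers in series; stud and cavity paths in parallel between them.
R_inner = 0.02/(0.178×16.3) = 0.006893 K/W
R_stud  = 0.125/(51.7×0.21×16.3) = 7.063×10^-4 K/W
R_cav   = 0.125/(0.0533×0.79×16.3) = 0.1821 K/W
1/R_core = 1/R_stud + 1/R_cav → R_core = 7.036×10^-4 K/W
R_outer = 0.023/(0.521×16.3) = 0.002708 K/W
R_total = 0.01031 K/W
Q = ΔT/R_total = 20/0.01031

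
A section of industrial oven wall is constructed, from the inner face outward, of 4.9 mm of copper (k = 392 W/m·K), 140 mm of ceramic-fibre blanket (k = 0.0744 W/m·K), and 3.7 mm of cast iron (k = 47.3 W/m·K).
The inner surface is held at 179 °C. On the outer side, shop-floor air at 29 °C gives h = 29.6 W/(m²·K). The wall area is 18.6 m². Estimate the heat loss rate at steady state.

Series thermal resistances:
R_copper = L/(kA) = 0.0049/(392×18.6) = 6.72×10^-7 K/W
R_ceramic-fibre blanket = L/(kA) = 0.14/(0.0744×18.6) = 0.1012 K/W
R_cast iron = L/(kA) = 0.0037/(47.3×18.6) = 4.206×10^-6 K/W
R_outer film = 1/(h_o·A) = 1/(29.6×18.6) = 0.001816 K/W
R_total = 0.103 K/W
Q = ΔT / R_total = 150 / 0.103

Q ≈ 1460 W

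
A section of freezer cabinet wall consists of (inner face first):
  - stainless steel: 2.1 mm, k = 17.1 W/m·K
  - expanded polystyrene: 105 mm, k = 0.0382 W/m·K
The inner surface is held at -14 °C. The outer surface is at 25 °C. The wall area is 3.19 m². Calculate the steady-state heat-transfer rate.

Q ≈ 45.3 W

Thermal resistances in series:
R_stainless steel = L/(kA) = 0.0021/(17.1×3.19) = 3.85×10^-5 K/W
R_expanded polystyrene = L/(kA) = 0.105/(0.0382×3.19) = 0.8617 K/W
R_total = 0.8617 K/W
Q = ΔT / R_total = 39 / 0.8617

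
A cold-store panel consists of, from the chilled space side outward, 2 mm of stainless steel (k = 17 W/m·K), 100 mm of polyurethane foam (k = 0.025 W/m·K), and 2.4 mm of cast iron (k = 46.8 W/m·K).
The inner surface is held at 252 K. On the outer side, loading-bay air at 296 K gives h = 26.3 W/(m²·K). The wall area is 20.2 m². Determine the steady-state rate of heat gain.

Q ≈ 220 W

Using the resistance-network approach (series):
R_stainless steel = L/(kA) = 0.002/(17×20.2) = 5.824×10^-6 K/W
R_polyurethane foam = L/(kA) = 0.1/(0.025×20.2) = 0.198 K/W
R_cast iron = L/(kA) = 0.0024/(46.8×20.2) = 2.539×10^-6 K/W
R_outer film = 1/(h_o·A) = 1/(26.3×20.2) = 0.001882 K/W
R_total = 0.1999 K/W
Q = ΔT / R_total = 44 / 0.1999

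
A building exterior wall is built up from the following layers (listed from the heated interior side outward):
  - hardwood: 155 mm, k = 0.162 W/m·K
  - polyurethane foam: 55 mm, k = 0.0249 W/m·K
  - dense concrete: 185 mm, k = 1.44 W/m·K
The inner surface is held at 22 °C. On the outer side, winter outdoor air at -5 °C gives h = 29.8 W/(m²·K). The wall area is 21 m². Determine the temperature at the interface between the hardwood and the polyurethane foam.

Thermal resistances in series:
R_hardwood = L/(kA) = 0.155/(0.162×21) = 0.04556 K/W
R_polyurethane foam = L/(kA) = 0.055/(0.0249×21) = 0.1052 K/W
R_dense concrete = L/(kA) = 0.185/(1.44×21) = 0.006118 K/W
R_outer film = 1/(h_o·A) = 1/(29.8×21) = 0.001598 K/W
R_total = 0.1585 K/W;  Q = ΔT/R_total = 27/0.1585 = 170.4 W
T_interface = T_inner − Q·ΣR(inner→interface) = 22 − 170×0.04556

T ≈ 14.2 °C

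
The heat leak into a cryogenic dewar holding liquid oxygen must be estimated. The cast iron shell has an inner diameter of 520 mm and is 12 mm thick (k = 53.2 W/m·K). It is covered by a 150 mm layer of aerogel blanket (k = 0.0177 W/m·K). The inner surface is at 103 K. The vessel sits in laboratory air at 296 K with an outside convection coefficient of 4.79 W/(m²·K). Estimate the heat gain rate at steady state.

Q ≈ 32.3 W

Spherical conduction: R = (1/r_in − 1/r_out)/(4πk) per layer; series-sum.
R_cast iron shell = (1/0.26 − 1/0.272)/(4π×53.2) = 2.538×10^-4 K/W
R_aerogel blanket = (1/0.272 − 1/0.422)/(4π×0.0177) = 5.875 K/W
R_outer film = 1/(h·4πr_o²) = 1/(4.79×4π×0.422²) = 0.09329 K/W
R_total = 5.969 K/W
Q = ΔT/R_total = 193/5.969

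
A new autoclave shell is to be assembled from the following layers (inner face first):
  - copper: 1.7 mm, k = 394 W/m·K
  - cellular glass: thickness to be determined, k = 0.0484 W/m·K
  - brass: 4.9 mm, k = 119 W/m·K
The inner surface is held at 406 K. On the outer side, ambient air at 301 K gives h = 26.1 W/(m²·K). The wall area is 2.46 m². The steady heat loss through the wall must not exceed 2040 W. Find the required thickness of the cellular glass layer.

L ≈ 4.27 mm

Treating each layer as a thermal resistance in series:
R_copper = L/(kA) = 0.0017/(394×2.46) = 1.754×10^-6 K/W
R_brass = L/(kA) = 0.0049/(119×2.46) = 1.674×10^-5 K/W
R_outer film = 1/(h_o·A) = 1/(26.1×2.46) = 0.01557 K/W
Sum of the known resistances R_other = 0.01559 K/W
Required total resistance R_tot = ΔT/Q_allow = 105/2040 = 0.05147 K/W
R_cellular glass = R_tot − R_other = 0.03588 K/W
L = R·k·A = 0.03588×0.0484×2.46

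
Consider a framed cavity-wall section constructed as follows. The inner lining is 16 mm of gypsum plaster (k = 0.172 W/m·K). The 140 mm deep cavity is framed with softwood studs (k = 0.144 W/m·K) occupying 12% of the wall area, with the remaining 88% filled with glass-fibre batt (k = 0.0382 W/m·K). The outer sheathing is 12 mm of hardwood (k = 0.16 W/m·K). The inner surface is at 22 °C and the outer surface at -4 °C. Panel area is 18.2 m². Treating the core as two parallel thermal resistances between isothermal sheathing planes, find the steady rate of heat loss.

Q ≈ 162 W

Sheathing layers in series; stud and cavity paths in parallel between them.
R_inner = 0.016/(0.172×18.2) = 0.005111 K/W
R_stud  = 0.14/(0.144×0.12×18.2) = 0.4452 K/W
R_cav   = 0.14/(0.0382×0.88×18.2) = 0.2288 K/W
1/R_core = 1/R_stud + 1/R_cav → R_core = 0.1511 K/W
R_outer = 0.012/(0.16×18.2) = 0.004121 K/W
R_total = 0.1604 K/W
Q = ΔT/R_total = 26/0.1604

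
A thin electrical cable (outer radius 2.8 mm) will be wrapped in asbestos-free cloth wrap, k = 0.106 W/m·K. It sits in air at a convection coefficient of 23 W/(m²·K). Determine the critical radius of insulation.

r_cr ≈ 4.61 mm

For a cylinder r_cr = k/h = 0.106/23
r_cr = 4.61 mm; since the bare radius (2.8 mm) is below r_cr, adding a thin layer of insulation will *increase* heat loss.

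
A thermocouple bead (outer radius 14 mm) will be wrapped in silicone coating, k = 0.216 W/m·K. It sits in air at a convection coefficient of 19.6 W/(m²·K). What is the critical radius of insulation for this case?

r_cr ≈ 22 mm

For a sphere r_cr = 2k/h = 2×0.216/19.6
r_cr = 22 mm; since the bare radius (14 mm) is below r_cr, adding a thin layer of insulation will *increase* heat loss.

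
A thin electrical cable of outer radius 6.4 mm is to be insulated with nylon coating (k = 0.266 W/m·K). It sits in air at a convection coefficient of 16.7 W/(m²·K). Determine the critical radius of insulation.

r_cr ≈ 15.9 mm

For a cylinder r_cr = k/h = 0.266/16.7
r_cr = 15.9 mm; since the bare radius (6.4 mm) is below r_cr, adding a thin layer of insulation will *increase* heat loss.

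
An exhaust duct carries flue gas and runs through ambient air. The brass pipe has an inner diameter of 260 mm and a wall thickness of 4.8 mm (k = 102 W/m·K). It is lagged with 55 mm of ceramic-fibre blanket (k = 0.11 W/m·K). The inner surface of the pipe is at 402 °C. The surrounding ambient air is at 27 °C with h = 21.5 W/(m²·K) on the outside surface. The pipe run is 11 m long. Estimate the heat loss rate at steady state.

Q ≈ 7720 W

Treating each annulus and film as a series resistance:
R_brass pipe wall = ln(134.8/130)/(2π×102×11) = 5.143×10^-6 K/W
R_ceramic-fibre blanket = ln(189.8/134.8)/(2π×0.11×11) = 0.04501 K/W
R_outer film = 1/(h_o·2πr_oL) = 1/(21.5×2π×0.1898×11) = 0.003546 K/W
R_total = 0.04856 K/W
Q = ΔT/R_total = 375/0.04856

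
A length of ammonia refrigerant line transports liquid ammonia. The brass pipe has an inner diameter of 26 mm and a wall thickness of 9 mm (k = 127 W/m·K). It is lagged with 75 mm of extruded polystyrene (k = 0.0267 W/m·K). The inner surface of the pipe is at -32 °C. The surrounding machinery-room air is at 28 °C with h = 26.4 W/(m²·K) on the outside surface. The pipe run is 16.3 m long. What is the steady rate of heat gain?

Q ≈ 110 W

For a radial system each layer contributes R = ln(r_out/r_in)/(2πkL); films add R = 1/(hA).
R_brass pipe wall = ln(22/13)/(2π×127×16.3) = 4.045×10^-5 K/W
R_extruded polystyrene = ln(97/22)/(2π×0.0267×16.3) = 0.5426 K/W
R_outer film = 1/(h_o·2πr_oL) = 1/(26.4×2π×0.097×16.3) = 0.003813 K/W
R_total = 0.5464 K/W
Q = ΔT/R_total = 60/0.5464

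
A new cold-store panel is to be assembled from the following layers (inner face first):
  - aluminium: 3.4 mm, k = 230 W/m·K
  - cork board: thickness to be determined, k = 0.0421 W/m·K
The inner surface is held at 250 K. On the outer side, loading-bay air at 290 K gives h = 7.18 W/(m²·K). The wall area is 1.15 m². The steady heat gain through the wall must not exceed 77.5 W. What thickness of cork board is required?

Thermal resistances in series:
R_aluminium = L/(kA) = 0.0034/(230×1.15) = 1.285×10^-5 K/W
R_outer film = 1/(h_o·A) = 1/(7.18×1.15) = 0.1211 K/W
Sum of the known resistances R_other = 0.1211 K/W
Required total resistance R_tot = ΔT/Q_allow = 40/77.5 = 0.5161 K/W
R_cork board = R_tot − R_other = 0.395 K/W
L = R·k·A = 0.395×0.0421×1.15

L ≈ 19.1 mm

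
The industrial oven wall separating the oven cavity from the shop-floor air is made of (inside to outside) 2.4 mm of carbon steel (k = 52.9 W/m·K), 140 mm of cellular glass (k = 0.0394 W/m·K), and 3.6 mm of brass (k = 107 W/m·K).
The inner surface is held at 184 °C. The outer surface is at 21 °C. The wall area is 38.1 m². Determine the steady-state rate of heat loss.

Treating each layer as a thermal resistance in series:
R_carbon steel = L/(kA) = 0.0024/(52.9×38.1) = 1.191×10^-6 K/W
R_cellular glass = L/(kA) = 0.14/(0.0394×38.1) = 0.09326 K/W
R_brass = L/(kA) = 0.0036/(107×38.1) = 8.831×10^-7 K/W
R_total = 0.09326 K/W
Q = ΔT / R_total = 163 / 0.09326

Q ≈ 1750 W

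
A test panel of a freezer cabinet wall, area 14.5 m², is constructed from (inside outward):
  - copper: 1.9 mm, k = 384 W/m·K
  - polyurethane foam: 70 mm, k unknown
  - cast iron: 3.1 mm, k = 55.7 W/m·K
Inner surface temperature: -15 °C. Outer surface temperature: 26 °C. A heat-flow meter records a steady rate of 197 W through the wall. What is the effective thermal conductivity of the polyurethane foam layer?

Treating each layer as a thermal resistance in series:
R_copper = L/(kA) = 0.0019/(384×14.5) = 3.412×10^-7 K/W
R_cast iron = L/(kA) = 0.0031/(55.7×14.5) = 3.838×10^-6 K/W
Sum of known resistances R_other = 4.18×10^-6 K/W
Total R = ΔT/Q = 41/197 = 0.2081 K/W
R_polyurethane foam = R_total − R_other = 0.2081 K/W
k = L/(R·A) = 0.07/(0.2081×14.5)

k ≈ 0.0232 W/(m·K)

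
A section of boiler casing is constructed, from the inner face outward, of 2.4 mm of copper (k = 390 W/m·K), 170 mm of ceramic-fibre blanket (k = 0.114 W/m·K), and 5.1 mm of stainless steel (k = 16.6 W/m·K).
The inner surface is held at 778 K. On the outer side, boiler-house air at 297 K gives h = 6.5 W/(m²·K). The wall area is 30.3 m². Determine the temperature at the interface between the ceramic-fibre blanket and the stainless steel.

Series thermal resistances:
R_copper = L/(kA) = 0.0024/(390×30.3) = 2.031×10^-7 K/W
R_ceramic-fibre blanket = L/(kA) = 0.17/(0.114×30.3) = 0.04922 K/W
R_stainless steel = L/(kA) = 0.0051/(16.6×30.3) = 1.014×10^-5 K/W
R_outer film = 1/(h_o·A) = 1/(6.5×30.3) = 0.005077 K/W
R_total = 0.0543 K/W;  Q = ΔT/R_total = 481/0.0543 = 8858 W
T_interface = T_inner − Q·ΣR(inner→interface) = 778 − 8860×0.04922

T ≈ 342 K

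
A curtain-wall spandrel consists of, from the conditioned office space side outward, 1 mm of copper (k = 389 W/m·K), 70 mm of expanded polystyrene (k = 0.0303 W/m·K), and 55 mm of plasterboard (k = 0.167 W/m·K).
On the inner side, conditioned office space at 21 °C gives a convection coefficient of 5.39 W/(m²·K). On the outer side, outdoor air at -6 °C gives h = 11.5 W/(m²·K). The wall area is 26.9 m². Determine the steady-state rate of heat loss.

Model the wall as resistances in series:
R_inner film = 1/(h_i·A) = 1/(5.39×26.9) = 0.006897 K/W
R_copper = L/(kA) = 0.001/(389×26.9) = 9.556×10^-8 K/W
R_expanded polystyrene = L/(kA) = 0.07/(0.0303×26.9) = 0.08588 K/W
R_plasterboard = L/(kA) = 0.055/(0.167×26.9) = 0.01224 K/W
R_outer film = 1/(h_o·A) = 1/(11.5×26.9) = 0.003233 K/W
R_total = 0.1083 K/W
Q = ΔT / R_total = 27 / 0.1083

Q ≈ 249 W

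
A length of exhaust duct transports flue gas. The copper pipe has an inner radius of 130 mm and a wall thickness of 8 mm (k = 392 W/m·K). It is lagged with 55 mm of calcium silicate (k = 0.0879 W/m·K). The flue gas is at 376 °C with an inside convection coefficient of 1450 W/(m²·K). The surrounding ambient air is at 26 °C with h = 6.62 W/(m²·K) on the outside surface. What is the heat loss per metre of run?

q′ ≈ 478 W/m

Cylindrical conduction, so R = ln(r₂/r₁)/(2πkL) per layer, in series:
R_inner film = 1/(h_i·2πr₁L) = 1/(1450×2π×0.13×1) = 8.443×10^-4 K/W
R_copper pipe wall = ln(138/130)/(2π×392×1) = 2.425×10^-5 K/W
R_calcium silicate = ln(193/138)/(2π×0.0879×1) = 0.6074 K/W
R_outer film = 1/(h_o·2πr_oL) = 1/(6.62×2π×0.193×1) = 0.1246 K/W
R_total = 0.7328 K/W
Q = ΔT/R_total = 350/0.7328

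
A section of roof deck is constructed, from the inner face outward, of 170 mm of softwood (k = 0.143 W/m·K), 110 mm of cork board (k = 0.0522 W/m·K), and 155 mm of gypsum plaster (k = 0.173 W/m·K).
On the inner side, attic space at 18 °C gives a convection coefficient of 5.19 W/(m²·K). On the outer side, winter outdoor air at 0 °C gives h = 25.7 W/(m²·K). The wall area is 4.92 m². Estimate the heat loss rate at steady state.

Thermal resistances in series:
R_inner film = 1/(h_i·A) = 1/(5.19×4.92) = 0.03916 K/W
R_softwood = L/(kA) = 0.17/(0.143×4.92) = 0.2416 K/W
R_cork board = L/(kA) = 0.11/(0.0522×4.92) = 0.4283 K/W
R_gypsum plaster = L/(kA) = 0.155/(0.173×4.92) = 0.1821 K/W
R_outer film = 1/(h_o·A) = 1/(25.7×4.92) = 0.007909 K/W
R_total = 0.8991 K/W
Q = ΔT / R_total = 18 / 0.8991

Q ≈ 20 W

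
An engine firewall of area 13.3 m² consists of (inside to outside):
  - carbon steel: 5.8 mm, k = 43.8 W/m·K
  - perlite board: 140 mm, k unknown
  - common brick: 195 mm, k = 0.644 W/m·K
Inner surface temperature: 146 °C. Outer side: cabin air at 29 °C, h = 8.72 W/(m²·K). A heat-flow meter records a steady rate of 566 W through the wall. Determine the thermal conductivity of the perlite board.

Treating each layer as a thermal resistance in series:
R_carbon steel = L/(kA) = 0.0058/(43.8×13.3) = 9.956×10^-6 K/W
R_common brick = L/(kA) = 0.195/(0.644×13.3) = 0.02277 K/W
R_outer film = 1/(h_o·A) = 1/(8.72×13.3) = 0.008622 K/W
Sum of known resistances R_other = 0.0314 K/W
Total R = ΔT/Q = 117/566 = 0.2067 K/W
R_perlite board = R_total − R_other = 0.1753 K/W
k = L/(R·A) = 0.14/(0.1753×13.3)

k ≈ 0.06 W/(m·K)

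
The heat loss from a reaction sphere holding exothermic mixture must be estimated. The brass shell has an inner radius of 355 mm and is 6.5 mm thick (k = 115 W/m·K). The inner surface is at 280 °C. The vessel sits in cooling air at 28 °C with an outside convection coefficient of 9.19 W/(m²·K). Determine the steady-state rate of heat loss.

Radial (spherical) resistances in series:
R_brass shell = (1/0.355 − 1/0.3615)/(4π×115) = 3.505×10^-5 K/W
R_outer film = 1/(h·4πr_o²) = 1/(9.19×4π×0.3615²) = 0.06626 K/W
R_total = 0.0663 K/W
Q = ΔT/R_total = 252/0.0663

Q ≈ 3800 W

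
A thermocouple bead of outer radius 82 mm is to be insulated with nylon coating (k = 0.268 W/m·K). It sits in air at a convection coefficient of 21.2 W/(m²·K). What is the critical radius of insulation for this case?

r_cr ≈ 25.3 mm

For a sphere r_cr = 2k/h = 2×0.268/21.2
r_cr = 25.3 mm; since the bare radius (82 mm) is above r_cr, any added insulation will reduce heat loss.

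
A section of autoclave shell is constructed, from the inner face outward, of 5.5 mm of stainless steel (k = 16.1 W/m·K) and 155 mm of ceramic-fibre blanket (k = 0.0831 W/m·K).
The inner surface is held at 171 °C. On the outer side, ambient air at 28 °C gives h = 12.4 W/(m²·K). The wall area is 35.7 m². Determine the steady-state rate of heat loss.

Series thermal resistances:
R_stainless steel = L/(kA) = 0.0055/(16.1×35.7) = 9.569×10^-6 K/W
R_ceramic-fibre blanket = L/(kA) = 0.155/(0.0831×35.7) = 0.05225 K/W
R_outer film = 1/(h_o·A) = 1/(12.4×35.7) = 0.002259 K/W
R_total = 0.05452 K/W
Q = ΔT / R_total = 143 / 0.05452

Q ≈ 2620 W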